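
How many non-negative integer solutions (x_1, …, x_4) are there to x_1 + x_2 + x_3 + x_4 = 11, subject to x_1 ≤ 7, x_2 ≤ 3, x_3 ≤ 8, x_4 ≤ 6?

Ignoring the caps, the number of non-negative solutions to x_1+…+x_4 = 11 is C(14,3) = 364.
Subtract solutions that violate a single cap (substitute x_i' = x_i − (cap_i+1)): x_1 ≥ 8 gives C(6,3) = 20; x_2 ≥ 4 gives C(10,3) = 120; x_3 ≥ 9 gives C(5,3) = 10; x_4 ≥ 7 gives C(7,3) = 35. Together 185.
Add back pairs where two caps are both exceeded: 0 + 0 + 0 + 0 + 1 + 0 = 1.
By inclusion–exclusion the count is 364 − 185 + 1 = 180.

180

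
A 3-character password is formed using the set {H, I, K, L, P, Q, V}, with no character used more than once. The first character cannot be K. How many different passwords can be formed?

180

The first character has 7−1 = 6 choices (anything except K).
The remaining 2 characters are filled from the other 6 symbols without repetition: 6 × 5 = 30.
Total: 6 × 30 = 180.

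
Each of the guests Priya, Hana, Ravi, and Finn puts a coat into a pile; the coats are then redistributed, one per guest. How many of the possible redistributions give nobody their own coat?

9

Count assignments avoiding every fixed point. For any j of the 4 guests fixed to their own coat, the other 4−j can be arranged in (4−j)! ways.
By inclusion–exclusion this is Σ_{j=0}^{4} (−1)^j C(4,j)·(4−j)!.
Computing: 24 − 24 + 12 − 4 + 1 = 9.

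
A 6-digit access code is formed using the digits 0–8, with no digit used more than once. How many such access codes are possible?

60480

With no repetition, fill the 6 digits in order: 9 choices, then 8, down to 4.
9 × 8 × 7 × 6 × 5 × 4 = 60480.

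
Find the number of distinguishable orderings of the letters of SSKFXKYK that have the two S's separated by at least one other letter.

There are 8!/(3!·2!) = 3360 arrangements of SSKFXKYK in total.
If the two S's are adjacent, glue them into one block, leaving 7 items to arrange: (7)!/(3!) = 840 ways.
Hence 3360 − 840 = 2520.

2520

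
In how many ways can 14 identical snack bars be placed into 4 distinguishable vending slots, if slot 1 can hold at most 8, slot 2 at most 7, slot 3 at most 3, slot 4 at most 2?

By stars and bars, unrestricted non-negative solutions to x_1+…+x_4 = 14 number C(14+3,3) = 680.
Subtract solutions that violate a single cap (substitute x_i' = x_i − (cap_i+1)): x_1 ≥ 9 gives C(8,3) = 56; x_2 ≥ 8 gives C(9,3) = 84; x_3 ≥ 4 gives C(13,3) = 286; x_4 ≥ 3 gives C(14,3) = 364. Together 790.
Add back pairs where two caps are both exceeded: 0 + 4 + 10 + 10 + 20 + 120 = 164.
By inclusion–exclusion the count is 680 − 790 + 164 = 54.

54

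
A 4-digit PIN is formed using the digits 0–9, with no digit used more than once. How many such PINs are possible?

5040

With no repetition, fill the 4 digits in order: 10 choices, then 9, down to 7.
10 × 9 × 8 × 7 = 5040.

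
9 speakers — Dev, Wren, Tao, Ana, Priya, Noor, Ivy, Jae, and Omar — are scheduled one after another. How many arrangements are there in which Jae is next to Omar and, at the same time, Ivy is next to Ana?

Treat {Jae,Omar} as one block (2 orders) and {Ivy,Ana} as another (2 orders).
That leaves 7 units to arrange: 2 × 2 × 7! = 4 × 5040 = 20160.

20160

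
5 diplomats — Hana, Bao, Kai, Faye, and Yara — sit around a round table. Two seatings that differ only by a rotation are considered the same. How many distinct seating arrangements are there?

24

Seat Hana anywhere (absorbing the rotational symmetry), then permute the other 4: (4)! = 24.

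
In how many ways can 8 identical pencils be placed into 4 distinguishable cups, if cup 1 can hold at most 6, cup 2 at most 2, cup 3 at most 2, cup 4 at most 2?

Ignoring the caps, the number of non-negative solutions to x_1+…+x_4 = 8 is C(11,3) = 165.
Subtract solutions that violate a single cap (substitute x_i' = x_i − (cap_i+1)): x_1 ≥ 7 gives C(4,3) = 4; x_2 ≥ 3 gives C(8,3) = 56; x_3 ≥ 3 gives C(8,3) = 56; x_4 ≥ 3 gives C(8,3) = 56. Together 172.
Add back pairs where two caps are both exceeded: 0 + 0 + 0 + 10 + 10 + 10 = 30.
By inclusion–exclusion the count is 165 − 172 + 30 = 23.

23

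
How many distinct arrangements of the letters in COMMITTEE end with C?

With the last slot taken by C, it remains to arrange the other 8 letters (OMMITTEE).
Those 8 letters have E appearing twice, M appearing twice, and T appearing twice, giving (8)!/(2!·2!·2!) = 5040.

5040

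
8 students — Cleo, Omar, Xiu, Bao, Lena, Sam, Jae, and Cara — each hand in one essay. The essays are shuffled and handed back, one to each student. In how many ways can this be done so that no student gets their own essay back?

14833

This is the derangement count D_8: permutations of 8 items with no fixed point.
By inclusion–exclusion this is Σ_{j=0}^{8} (−1)^j C(8,j)·(8−j)!.
Computing: 40320 − 40320 + 20160 − 6720 + 1680 − 336 + 56 − 8 + 1 = 14833.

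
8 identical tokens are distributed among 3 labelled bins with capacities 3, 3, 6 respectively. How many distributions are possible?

Without the upper bounds there are C(10,2) = 45 ways to split 8 among 3 bins.
Subtract solutions that violate a single cap (substitute x_i' = x_i − (cap_i+1)): x_1 ≥ 4 gives C(6,2) = 15; x_2 ≥ 4 gives C(6,2) = 15; x_3 ≥ 7 gives C(3,2) = 3. Together 33.
Add back pairs where two caps are both exceeded: 1 + 0 + 0 = 1.
By inclusion–exclusion the count is 45 − 33 + 1 = 13.

13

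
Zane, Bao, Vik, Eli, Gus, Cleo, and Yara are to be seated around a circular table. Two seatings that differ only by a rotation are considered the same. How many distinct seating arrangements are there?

Seat Zane anywhere (absorbing the rotational symmetry), then permute the other 6: (6)! = 720.

720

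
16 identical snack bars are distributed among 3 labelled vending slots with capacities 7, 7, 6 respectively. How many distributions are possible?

Ignoring the caps, the number of non-negative solutions to x_1+…+x_3 = 16 is C(18,2) = 153.
Subtract solutions that violate a single cap (substitute x_i' = x_i − (cap_i+1)): x_1 ≥ 8 gives C(10,2) = 45; x_2 ≥ 8 gives C(10,2) = 45; x_3 ≥ 7 gives C(11,2) = 55. Together 145.
Add back pairs where two caps are both exceeded: 1 + 3 + 3 = 7.
By inclusion–exclusion the count is 153 − 145 + 7 = 15.

15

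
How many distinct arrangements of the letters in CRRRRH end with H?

5

With the last slot taken by H, it remains to arrange the other 5 letters (CRRRR).
Those 5 letters have R appearing 4 times, giving (5)!/(4!) = 5.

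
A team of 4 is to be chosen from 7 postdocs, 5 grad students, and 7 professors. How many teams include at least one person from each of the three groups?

Total 4-person selections from all 19: C(19,4) = 3876.
Selections missing a whole group: no postdocs → C(12,4) = 495; no grad students → C(14,4) = 1001; no professors → C(12,4) = 495.
Add back selections omitting two groups (i.e. drawn from a single group): C(7,4) + C(5,4) + C(7,4) = 75.
By inclusion–exclusion: 3876 − 1991 + 75 = 1960.

1960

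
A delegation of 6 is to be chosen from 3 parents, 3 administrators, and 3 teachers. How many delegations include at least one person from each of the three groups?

Total 6-person selections from all 9: C(9,6) = 84.
Selections missing a whole group: no parents → C(6,6) = 1; no administrators → C(6,6) = 1; no teachers → C(6,6) = 1.
Add back selections omitting two groups (i.e. drawn from a single group): C(3,6) + C(3,6) + C(3,6) = 0.
By inclusion–exclusion: 84 − 3 + 0 = 81.

81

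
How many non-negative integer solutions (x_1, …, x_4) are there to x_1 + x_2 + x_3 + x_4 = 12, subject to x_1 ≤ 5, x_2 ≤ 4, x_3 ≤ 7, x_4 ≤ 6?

165

Without the upper bounds there are C(15,3) = 455 ways to split 12 among 4 variables.
Subtract solutions that violate a single cap (substitute x_i' = x_i − (cap_i+1)): x_1 ≥ 6 gives C(9,3) = 84; x_2 ≥ 5 gives C(10,3) = 120; x_3 ≥ 8 gives C(7,3) = 35; x_4 ≥ 7 gives C(8,3) = 56. Together 295.
Add back pairs where two caps are both exceeded: 4 + 0 + 0 + 0 + 1 + 0 = 5.
By inclusion–exclusion the count is 455 − 295 + 5 = 165.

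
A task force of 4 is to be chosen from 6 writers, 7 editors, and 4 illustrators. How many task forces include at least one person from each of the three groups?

Unrestricted: C(17,4) = 2380 ways to pick any 4 of the 17.
Subtract selections that omit an entire group: no writers → C(11,4) = 330; no editors → C(10,4) = 210; no illustrators → C(13,4) = 715.
Add back selections omitting two groups (i.e. drawn from a single group): C(6,4) + C(7,4) + C(4,4) = 51.
By inclusion–exclusion: 2380 − 1255 + 51 = 1176.

1176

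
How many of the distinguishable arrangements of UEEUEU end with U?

With the last slot taken by U, it remains to arrange the other 5 letters (EEUEU).
Those 5 letters have E appearing 3 times and U appearing twice, giving (5)!/(3!·2!) = 10.

10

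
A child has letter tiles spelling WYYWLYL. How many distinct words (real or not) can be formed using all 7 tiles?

WYYWLYL has 7 letters with L appearing twice, W appearing twice, and Y appearing 3 times.
So there are 7! / (3!·2!·2!) = 210 distinguishable arrangements.

210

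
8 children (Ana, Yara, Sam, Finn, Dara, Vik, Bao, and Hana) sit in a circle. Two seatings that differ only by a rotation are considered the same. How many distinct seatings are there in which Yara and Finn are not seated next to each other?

3600

Without the restriction there are (7)! = 5040 seatings.
Those with Yara next to Finn: fuse the pair into one unit and seat 7 units around a circle — 2·(6)! = 1440.
Subtracting, 5040 − 1440 = 3600.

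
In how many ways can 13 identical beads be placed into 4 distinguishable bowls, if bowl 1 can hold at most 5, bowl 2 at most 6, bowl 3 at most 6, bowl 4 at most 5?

Ignoring the caps, the number of non-negative solutions to x_1+…+x_4 = 13 is C(16,3) = 560.
Subtract solutions that violate a single cap (substitute x_i' = x_i − (cap_i+1)): x_1 ≥ 6 gives C(10,3) = 120; x_2 ≥ 7 gives C(9,3) = 84; x_3 ≥ 7 gives C(9,3) = 84; x_4 ≥ 6 gives C(10,3) = 120. Together 408.
Add back pairs where two caps are both exceeded: 1 + 1 + 4 + 0 + 1 + 1 = 8.
By inclusion–exclusion the count is 560 − 408 + 8 = 160.

160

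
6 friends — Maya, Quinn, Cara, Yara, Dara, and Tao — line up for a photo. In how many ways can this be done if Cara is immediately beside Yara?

Treat {Cara, Yara} as a single unit. There are 5 units to order, and the pair itself can be ordered 2 ways.
That gives 2 × 5! = 2 × 120 = 240.

240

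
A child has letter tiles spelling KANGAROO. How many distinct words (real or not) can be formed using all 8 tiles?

The 8 letters of KANGAROO have repeats: A appearing twice and O appearing twice.
The number of distinct arrangements is 8!/(2!·2!) = 40320/4 = 10080.

10080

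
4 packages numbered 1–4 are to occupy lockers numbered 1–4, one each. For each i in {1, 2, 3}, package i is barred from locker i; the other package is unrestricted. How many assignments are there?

11

Let Aᵢ (for i ∈ {1, 2, 3}) be the placements that put package i in its forbidden locker. Any j of these fix j positions, leaving (4−j)! ways to fill the rest, and there are C(3,j) ways to pick which j.
By inclusion–exclusion, the number of valid placements is Σ_{j=0}^{3} (−1)^j C(3,j)·(4−j)!.
Computing: 24 − 18 + 6 − 1 = 11.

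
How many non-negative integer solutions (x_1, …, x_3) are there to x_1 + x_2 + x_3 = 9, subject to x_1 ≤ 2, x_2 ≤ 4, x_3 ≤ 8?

By stars and bars, unrestricted non-negative solutions to x_1+…+x_3 = 9 number C(9+2,2) = 55.
Subtract solutions that violate a single cap (substitute x_i' = x_i − (cap_i+1)): x_1 ≥ 3 gives C(8,2) = 28; x_2 ≥ 5 gives C(6,2) = 15; x_3 ≥ 9 gives C(2,2) = 1. Together 44.
Add back pairs where two caps are both exceeded: 3 + 0 + 0 = 3.
By inclusion–exclusion the count is 55 − 44 + 3 = 14.

14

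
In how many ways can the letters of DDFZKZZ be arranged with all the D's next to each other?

Treat the 2 copies of D as a single block. The multiset to arrange is then {DD, F, K, Z, Z, Z}, 6 items in all.
That gives (6)!/(3!) = 120 arrangements.

120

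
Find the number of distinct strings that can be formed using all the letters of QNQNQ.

10

QNQNQ has 5 letters with N appearing twice and Q appearing 3 times.
So there are 5! / (3!·2!) = 10 distinguishable arrangements.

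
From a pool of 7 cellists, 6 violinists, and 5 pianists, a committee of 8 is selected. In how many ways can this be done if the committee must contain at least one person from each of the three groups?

41811

With no constraint there are C(18,8) = 43758 possible selections.
Subtract selections that omit an entire group: no cellists → C(11,8) = 165; no violinists → C(12,8) = 495; no pianists → C(13,8) = 1287.
Add back selections omitting two groups (i.e. drawn from a single group): C(7,8) + C(6,8) + C(5,8) = 0.
By inclusion–exclusion: 43758 − 1947 + 0 = 41811.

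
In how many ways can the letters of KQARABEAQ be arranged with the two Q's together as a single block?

6720

Treat the 2 copies of Q as a single block. The multiset to arrange is then {QQ, A, A, A, B, E, K, R}, 8 items in all.
That gives (8)!/(3!) = 6720 arrangements.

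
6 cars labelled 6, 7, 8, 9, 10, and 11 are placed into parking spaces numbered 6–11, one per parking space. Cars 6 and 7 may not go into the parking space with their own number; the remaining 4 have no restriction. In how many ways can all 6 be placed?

Let Aᵢ (for i ∈ {6, 7}) be the placements that put car i in its forbidden parking space. Any j of these fix j positions, leaving (6−j)! ways to fill the rest, and there are C(2,j) ways to pick which j.
By inclusion–exclusion, the number of valid placements is Σ_{j=0}^{2} (−1)^j C(2,j)·(6−j)!.
Computing: 720 − 240 + 24 = 504.

504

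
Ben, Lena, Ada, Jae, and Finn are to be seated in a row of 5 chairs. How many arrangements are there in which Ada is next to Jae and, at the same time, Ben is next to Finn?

24

Treat {Ada,Jae} as one block (2 orders) and {Ben,Finn} as another (2 orders).
That leaves 3 units to arrange: 2 × 2 × 3! = 4 × 6 = 24.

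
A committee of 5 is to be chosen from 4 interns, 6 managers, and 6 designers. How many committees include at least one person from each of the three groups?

Unrestricted: C(16,5) = 4368 ways to pick any 5 of the 16.
Subtract selections that omit an entire group: no interns → C(12,5) = 792; no managers → C(10,5) = 252; no designers → C(10,5) = 252.
Add back selections omitting two groups (i.e. drawn from a single group): C(4,5) + C(6,5) + C(6,5) = 12.
By inclusion–exclusion: 4368 − 1296 + 12 = 3084.

3084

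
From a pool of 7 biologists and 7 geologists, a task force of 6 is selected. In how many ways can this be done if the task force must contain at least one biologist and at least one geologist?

Unrestricted: C(14,6) = 3003 ways to pick any 6 of the 14.
Selections missing a whole group: no biologists → C(7,6) = 7; no geologists → C(7,6) = 7.
Both groups omitted at once is impossible, so 3003 − 14 = 2989.

2989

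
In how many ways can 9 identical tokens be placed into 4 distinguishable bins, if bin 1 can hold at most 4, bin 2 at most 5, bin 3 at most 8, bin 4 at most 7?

160

Ignoring the caps, the number of non-negative solutions to x_1+…+x_4 = 9 is C(12,3) = 220.
Subtract solutions that violate a single cap (substitute x_i' = x_i − (cap_i+1)): x_1 ≥ 5 gives C(7,3) = 35; x_2 ≥ 6 gives C(6,3) = 20; x_3 ≥ 9 gives C(3,3) = 1; x_4 ≥ 8 gives C(4,3) = 4. Together 60.
No two caps can be exceeded simultaneously, so the pair terms are all 0.
By inclusion–exclusion the count is 220 − 60 + 0 = 160.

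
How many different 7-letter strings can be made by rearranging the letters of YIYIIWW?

Letter multiplicities in YIYIIWW: I×3, W×2, Y×2.
So there are 7! / (3!·2!·2!) = 210 distinguishable arrangements.

210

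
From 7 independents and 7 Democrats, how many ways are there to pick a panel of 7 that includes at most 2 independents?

491

Split by how many independents are chosen (0 through 2).
Sum: C(7,0)·C(7,7) + C(7,1)·C(7,6) + C(7,2)·C(7,5) = 1 + 49 + 441 = 491.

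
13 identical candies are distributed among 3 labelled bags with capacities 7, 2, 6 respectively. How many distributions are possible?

By stars and bars, unrestricted non-negative solutions to x_1+…+x_3 = 13 number C(13+2,2) = 105.
Subtract solutions that violate a single cap (substitute x_i' = x_i − (cap_i+1)): x_1 ≥ 8 gives C(7,2) = 21; x_2 ≥ 3 gives C(12,2) = 66; x_3 ≥ 7 gives C(8,2) = 28. Together 115.
Add back pairs where two caps are both exceeded: 6 + 0 + 10 = 16.
By inclusion–exclusion the count is 105 − 115 + 16 = 6.

6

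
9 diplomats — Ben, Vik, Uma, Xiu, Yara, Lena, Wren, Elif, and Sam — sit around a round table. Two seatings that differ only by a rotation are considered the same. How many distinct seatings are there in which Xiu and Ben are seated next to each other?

10080

Treat {Xiu, Ben} as one unit (2 internal orders) and seat the resulting 8 units around the table: (7)! circular arrangements.
So 2 × (7)! = 2 × 5040 = 10080.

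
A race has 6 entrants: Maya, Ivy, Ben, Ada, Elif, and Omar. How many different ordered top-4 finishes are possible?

360

There are 6 choices for 1st place, 5 for 2nd, and so on down to 3 for position 4.
That gives 6 × 5 × 4 × 3 = 360.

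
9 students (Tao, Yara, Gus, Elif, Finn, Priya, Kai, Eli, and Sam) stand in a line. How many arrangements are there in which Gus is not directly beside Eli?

282240

There are 9! = 362880 arrangements in all. If Gus and Eli are adjacent, merging them into one block gives 2·(8)! = 80640 arrangements.
So 362880 − 80640 = 282240 arrangements keep them apart.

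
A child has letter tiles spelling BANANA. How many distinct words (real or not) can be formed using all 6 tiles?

60

Letter multiplicities in BANANA: A×3, B×1, N×2.
Dividing 6! = 720 by 3!·2! = 12 for the repeated letters gives 60.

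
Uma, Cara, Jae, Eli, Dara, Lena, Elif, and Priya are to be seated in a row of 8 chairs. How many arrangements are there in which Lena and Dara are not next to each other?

30240

Of the 8! = 40320 arrangements, those with Lena and Dara adjacent number 2 × 7! = 10080 (treat the pair as a block with 2 internal orders).
Complementary counting: 40320 − 10080 = 30240.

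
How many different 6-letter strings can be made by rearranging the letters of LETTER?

180

Letter multiplicities in LETTER: E×2, L×1, R×1, T×2.
Dividing 6! = 720 by 2!·2! = 4 for the repeated letters gives 180.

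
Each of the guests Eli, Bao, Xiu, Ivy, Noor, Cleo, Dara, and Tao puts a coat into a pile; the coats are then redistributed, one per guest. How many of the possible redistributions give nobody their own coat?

14833

Let Aᵢ be the assignments in which guest i gets their own coat. We want the size of the complement of A₁∪…∪A_8.
By inclusion–exclusion this is Σ_{j=0}^{8} (−1)^j C(8,j)·(8−j)!.
Computing: 40320 − 40320 + 20160 − 6720 + 1680 − 336 + 56 − 8 + 1 = 14833.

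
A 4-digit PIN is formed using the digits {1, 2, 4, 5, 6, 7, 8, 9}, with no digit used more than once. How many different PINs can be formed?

Choose and order 4 of the 8 symbols: the first digit has 8 options, the next 7, then 6, 5.
8 × 7 × 6 × 5 = 1680.

1680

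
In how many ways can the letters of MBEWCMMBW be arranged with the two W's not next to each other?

11760

There are 9!/(3!·2!·2!) = 15120 arrangements of MBEWCMMBW in total.
If the two W's are adjacent, glue them into one block, leaving 8 items to arrange: (8)!/(3!·2!) = 3360 ways.
Hence 15120 − 3360 = 11760.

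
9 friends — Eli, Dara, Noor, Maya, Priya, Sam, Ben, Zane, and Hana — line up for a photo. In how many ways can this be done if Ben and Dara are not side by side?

There are 9! = 362880 arrangements in all. If Ben and Dara are adjacent, merging them into one block gives 2·(8)! = 80640 arrangements.
Complementary counting: 362880 − 80640 = 282240.

282240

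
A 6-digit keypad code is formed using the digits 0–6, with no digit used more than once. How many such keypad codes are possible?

Choose and order 6 of the 7 symbols: the first digit has 7 options, the next 6, and so on down to 2.
That product is 7 × 6 × 5 × 4 × 3 × 2 = 5040.

5040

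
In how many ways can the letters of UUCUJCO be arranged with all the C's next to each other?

120

Treat the 2 copies of C as a single block. The multiset to arrange is then {CC, J, O, U, U, U}, 6 items in all.
That gives (6)!/(3!) = 120 arrangements.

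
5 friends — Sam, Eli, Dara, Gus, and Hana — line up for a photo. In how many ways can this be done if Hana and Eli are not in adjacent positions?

72

Of the 5! = 120 arrangements, those with Hana and Eli adjacent number 2 × 4! = 48 (treat the pair as a block with 2 internal orders).
So 120 − 48 = 72 arrangements keep them apart.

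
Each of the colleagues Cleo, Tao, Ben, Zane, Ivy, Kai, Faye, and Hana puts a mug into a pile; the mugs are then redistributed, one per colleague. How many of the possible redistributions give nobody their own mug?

This is the derangement count D_8: permutations of 8 items with no fixed point.
By inclusion–exclusion this is Σ_{j=0}^{8} (−1)^j C(8,j)·(8−j)!.
Computing: 40320 − 40320 + 20160 − 6720 + 1680 − 336 + 56 − 8 + 1 = 14833.

14833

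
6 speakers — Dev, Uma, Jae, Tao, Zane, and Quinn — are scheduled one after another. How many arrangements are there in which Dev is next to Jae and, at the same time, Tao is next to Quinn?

96

Treat {Dev,Jae} as one block (2 orders) and {Tao,Quinn} as another (2 orders).
That leaves 4 units to arrange: 2 × 2 × 4! = 4 × 24 = 96.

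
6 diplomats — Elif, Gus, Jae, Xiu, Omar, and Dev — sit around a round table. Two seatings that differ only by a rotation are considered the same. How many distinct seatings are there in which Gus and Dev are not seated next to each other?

Without the restriction there are (5)! = 120 seatings.
Those with Gus next to Dev: fuse the pair into one unit and seat 5 units around a circle — 2·(4)! = 48.
Subtracting, 120 − 48 = 72.

72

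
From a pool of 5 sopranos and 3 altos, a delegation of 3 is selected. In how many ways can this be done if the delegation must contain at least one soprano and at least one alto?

45

With no constraint there are C(8,3) = 56 possible selections.
Subtract selections that omit an entire group: no sopranos → C(3,3) = 1; no altos → C(5,3) = 10.
Both groups omitted at once is impossible, so 56 − 11 = 45.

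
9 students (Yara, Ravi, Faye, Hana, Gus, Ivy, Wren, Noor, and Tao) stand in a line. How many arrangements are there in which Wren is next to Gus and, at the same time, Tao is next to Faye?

Treat {Wren,Gus} as one block (2 orders) and {Tao,Faye} as another (2 orders).
That leaves 7 units to arrange: 2 × 2 × 7! = 4 × 5040 = 20160.

20160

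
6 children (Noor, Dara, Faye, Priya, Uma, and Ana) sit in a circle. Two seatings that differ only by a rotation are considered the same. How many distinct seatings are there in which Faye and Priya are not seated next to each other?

72

Without the restriction there are (5)! = 120 seatings.
Those with Faye next to Priya: fuse the pair into one unit and seat 5 units around a circle — 2·(4)! = 48.
Subtracting, 120 − 48 = 72.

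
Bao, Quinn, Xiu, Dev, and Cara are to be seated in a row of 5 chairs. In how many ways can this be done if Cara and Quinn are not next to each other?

Of the 5! = 120 arrangements, those with Cara and Quinn adjacent number 2 × 4! = 48 (treat the pair as a block with 2 internal orders).
So 120 − 48 = 72 arrangements keep them apart.

72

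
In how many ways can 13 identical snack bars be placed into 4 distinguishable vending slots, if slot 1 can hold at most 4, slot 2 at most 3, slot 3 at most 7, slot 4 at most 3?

33

Without the upper bounds there are C(16,3) = 560 ways to split 13 among 4 vending slots.
Subtract solutions that violate a single cap (substitute x_i' = x_i − (cap_i+1)): x_1 ≥ 5 gives C(11,3) = 165; x_2 ≥ 4 gives C(12,3) = 220; x_3 ≥ 8 gives C(8,3) = 56; x_4 ≥ 4 gives C(12,3) = 220. Together 661.
Add back pairs where two caps are both exceeded: 35 + 1 + 35 + 4 + 56 + 4 = 135.
Subtract triples: 0 + 1 + 0 + 0 = 1.
By inclusion–exclusion the count is 560 − 661 + 135 − 1 = 33.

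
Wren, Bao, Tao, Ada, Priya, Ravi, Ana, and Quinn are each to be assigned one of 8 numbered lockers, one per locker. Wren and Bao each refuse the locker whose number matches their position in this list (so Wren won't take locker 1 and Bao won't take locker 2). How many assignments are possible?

30960

Let Aᵢ (for i ∈ {1, 2}) be the placements that put person i in their forbidden locker. Any j of these fix j positions, leaving (8−j)! ways to fill the rest, and there are C(2,j) ways to pick which j.
By inclusion–exclusion, the number of valid placements is Σ_{j=0}^{2} (−1)^j C(2,j)·(8−j)!.
Computing: 40320 − 10080 + 720 = 30960.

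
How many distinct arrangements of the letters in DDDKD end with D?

4

Fix D in the last position and arrange the remaining 4 letters.
Those 4 letters have D appearing 3 times, giving (4)!/(3!) = 4.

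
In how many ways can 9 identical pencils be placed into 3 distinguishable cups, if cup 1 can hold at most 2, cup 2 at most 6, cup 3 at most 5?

12

By stars and bars, unrestricted non-negative solutions to x_1+…+x_3 = 9 number C(9+2,2) = 55.
Subtract solutions that violate a single cap (substitute x_i' = x_i − (cap_i+1)): x_1 ≥ 3 gives C(8,2) = 28; x_2 ≥ 7 gives C(4,2) = 6; x_3 ≥ 6 gives C(5,2) = 10. Together 44.
Add back pairs where two caps are both exceeded: 0 + 1 + 0 = 1.
By inclusion–exclusion the count is 55 − 44 + 1 = 12.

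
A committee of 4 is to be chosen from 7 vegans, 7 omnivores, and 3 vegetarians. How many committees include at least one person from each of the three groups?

Total 4-person selections from all 17: C(17,4) = 2380.
Subtract selections that omit an entire group: no vegans → C(10,4) = 210; no omnivores → C(10,4) = 210; no vegetarians → C(14,4) = 1001.
Add back selections omitting two groups (i.e. drawn from a single group): C(7,4) + C(7,4) + C(3,4) = 70.
By inclusion–exclusion: 2380 − 1421 + 70 = 1029.

1029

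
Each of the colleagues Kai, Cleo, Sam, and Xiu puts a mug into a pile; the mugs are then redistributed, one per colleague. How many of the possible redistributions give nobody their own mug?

This is the derangement count D_4: permutations of 4 items with no fixed point.
By inclusion–exclusion this is Σ_{j=0}^{4} (−1)^j C(4,j)·(4−j)!.
Computing: 24 − 24 + 12 − 4 + 1 = 9.

9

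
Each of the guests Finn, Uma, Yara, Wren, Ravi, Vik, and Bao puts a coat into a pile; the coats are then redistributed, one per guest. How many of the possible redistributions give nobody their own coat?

1854

Count assignments avoiding every fixed point. For any j of the 7 guests fixed to their own coat, the other 7−j can be arranged in (7−j)! ways.
By inclusion–exclusion this is Σ_{j=0}^{7} (−1)^j C(7,j)·(7−j)!.
Computing: 5040 − 5040 + 2520 − 840 + 210 − 42 + 7 − 1 = 1854.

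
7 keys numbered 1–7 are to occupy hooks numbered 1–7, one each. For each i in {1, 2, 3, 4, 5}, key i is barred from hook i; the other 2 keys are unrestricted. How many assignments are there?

Let Aᵢ (for 1 ≤ i ≤ 5) be the placements that put key i in its forbidden hook. Any j of these fix j positions, leaving (7−j)! ways to fill the rest, and there are C(5,j) ways to pick which j.
By inclusion–exclusion, the number of valid placements is Σ_{j=0}^{5} (−1)^j C(5,j)·(7−j)!.
Computing: 5040 − 3600 + 1200 − 240 + 30 − 2 = 2428.

2428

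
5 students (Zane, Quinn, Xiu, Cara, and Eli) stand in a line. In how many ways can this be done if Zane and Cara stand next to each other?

Treat {Zane, Cara} as a single unit. There are 4 units to order, and the pair itself can be ordered 2 ways.
So the count is 2·(4)! = 48.

48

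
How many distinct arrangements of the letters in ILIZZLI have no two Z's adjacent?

There are 7!/(3!·2!·2!) = 210 arrangements of ILIZZLI in total.
If the two Z's are adjacent, glue them into one block, leaving 6 items to arrange: (6)!/(3!·2!) = 60 ways.
Subtracting, 210 − 60 = 150 arrangements keep the Z's apart.

150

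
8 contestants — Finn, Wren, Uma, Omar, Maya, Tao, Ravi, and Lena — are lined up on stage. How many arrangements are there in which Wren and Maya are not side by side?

30240

Of the 8! = 40320 arrangements, those with Wren and Maya adjacent number 2 × 7! = 10080 (treat the pair as a block with 2 internal orders).
Complementary counting: 40320 − 10080 = 30240.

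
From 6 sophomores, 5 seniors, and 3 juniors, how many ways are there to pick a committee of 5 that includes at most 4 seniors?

2001

Split by how many seniors are chosen (0 through 4).
Sum: C(5,0)·C(9,5) + C(5,1)·C(9,4) + C(5,2)·C(9,3) + C(5,3)·C(9,2) + C(5,4)·C(9,1) = 126 + 630 + 840 + 360 + 45 = 2001.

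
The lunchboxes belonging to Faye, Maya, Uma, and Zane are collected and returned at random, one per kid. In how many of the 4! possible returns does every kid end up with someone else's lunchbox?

This is the derangement count D_4: permutations of 4 items with no fixed point.
By inclusion–exclusion this is Σ_{j=0}^{4} (−1)^j C(4,j)·(4−j)!.
Computing: 24 − 24 + 12 − 4 + 1 = 9.

9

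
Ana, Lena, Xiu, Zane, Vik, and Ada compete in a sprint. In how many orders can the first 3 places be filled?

120

This is an ordered selection of 3 from 6: P(6,3).
That gives 6 × 5 × 4 = 120.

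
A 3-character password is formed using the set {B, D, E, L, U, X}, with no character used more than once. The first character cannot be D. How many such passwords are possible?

100

The first character has 6−1 = 5 choices (anything except D).
The remaining 2 characters are filled from the other 5 symbols without repetition: 5 × 4 = 20.
Total: 5 × 20 = 100.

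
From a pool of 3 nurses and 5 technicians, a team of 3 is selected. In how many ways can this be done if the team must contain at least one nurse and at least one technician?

With no constraint there are C(8,3) = 56 possible selections.
Selections missing a whole group: no nurses → C(5,3) = 10; no technicians → C(3,3) = 1.
Both groups omitted at once is impossible, so 56 − 11 = 45.

45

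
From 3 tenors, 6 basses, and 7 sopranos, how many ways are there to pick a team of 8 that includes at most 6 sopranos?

Split by how many sopranos are chosen (0 through 6).
Sum: C(7,0)·C(9,8) + C(7,1)·C(9,7) + C(7,2)·C(9,6) + C(7,3)·C(9,5) + C(7,4)·C(9,4) + C(7,5)·C(9,3) + C(7,6)·C(9,2) = 9 + 252 + 1764 + 4410 + 4410 + 1764 + 252 = 12861.

12861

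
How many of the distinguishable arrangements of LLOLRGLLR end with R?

With the last slot taken by R, it remains to arrange the other 8 letters (LLOLGLLR).
Those 8 letters have L appearing 5 times, giving (8)!/(5!) = 336.

336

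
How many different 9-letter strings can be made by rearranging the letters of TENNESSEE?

3780

TENNESSEE has 9 letters with E appearing 4 times, N appearing twice, and S appearing twice.
The number of distinct arrangements is 9!/(4!·2!·2!) = 362880/96 = 3780.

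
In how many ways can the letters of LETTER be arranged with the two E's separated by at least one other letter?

120

There are 6!/(2!·2!) = 180 arrangements of LETTER in total.
If the two E's are adjacent, glue them into one block, leaving 5 items to arrange: (5)!/(2!) = 60 ways.
Subtracting, 180 − 60 = 120 arrangements keep the E's apart.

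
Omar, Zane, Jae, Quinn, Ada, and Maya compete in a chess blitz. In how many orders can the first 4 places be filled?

360

This is an ordered selection of 4 from 6: P(6,4).
That gives 6 × 5 × 4 × 3 = 360.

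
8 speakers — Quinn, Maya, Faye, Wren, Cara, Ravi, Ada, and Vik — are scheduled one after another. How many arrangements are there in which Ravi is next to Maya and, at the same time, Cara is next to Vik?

2880

Treat {Ravi,Maya} as one block (2 orders) and {Cara,Vik} as another (2 orders).
That leaves 6 units to arrange: 2 × 2 × 6! = 4 × 720 = 2880.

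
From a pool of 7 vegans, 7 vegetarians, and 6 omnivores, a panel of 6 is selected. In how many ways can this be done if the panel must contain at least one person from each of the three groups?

Total 6-person selections from all 20: C(20,6) = 38760.
Selections missing a whole group: no vegans → C(13,6) = 1716; no vegetarians → C(13,6) = 1716; no omnivores → C(14,6) = 3003.
Add back selections omitting two groups (i.e. drawn from a single group): C(7,6) + C(7,6) + C(6,6) = 15.
By inclusion–exclusion: 38760 − 6435 + 15 = 32340.

32340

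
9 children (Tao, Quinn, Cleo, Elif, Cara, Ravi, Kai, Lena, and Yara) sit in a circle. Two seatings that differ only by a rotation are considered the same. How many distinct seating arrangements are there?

Seat Tao anywhere (absorbing the rotational symmetry), then permute the other 8: (8)! = 40320.

40320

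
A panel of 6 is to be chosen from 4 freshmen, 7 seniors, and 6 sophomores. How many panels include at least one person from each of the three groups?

9996

With no constraint there are C(17,6) = 12376 possible selections.
Selections missing a whole group: no freshmen → C(13,6) = 1716; no seniors → C(10,6) = 210; no sophomores → C(11,6) = 462.
Add back selections omitting two groups (i.e. drawn from a single group): C(4,6) + C(7,6) + C(6,6) = 8.
By inclusion–exclusion: 12376 − 2388 + 8 = 9996.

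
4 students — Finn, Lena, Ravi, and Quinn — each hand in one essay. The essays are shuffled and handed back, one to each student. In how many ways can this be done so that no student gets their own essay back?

9

Let Aᵢ be the assignments in which student i gets their own essay. We want the size of the complement of A₁∪…∪A_4.
By inclusion–exclusion this is Σ_{j=0}^{4} (−1)^j C(4,j)·(4−j)!.
Computing: 24 − 24 + 12 − 4 + 1 = 9.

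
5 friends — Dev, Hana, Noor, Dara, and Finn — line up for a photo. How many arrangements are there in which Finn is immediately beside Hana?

Glue Finn and Hana into one block (2 internal orders), leaving 4 units to arrange in a row.
So the count is 2·(4)! = 48.

48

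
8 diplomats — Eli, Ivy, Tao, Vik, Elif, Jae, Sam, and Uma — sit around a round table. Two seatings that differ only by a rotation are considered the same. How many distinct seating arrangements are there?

Fix one person's seat to break rotational symmetry; the remaining 7 people can be arranged in (7)! = 5040 ways.

5040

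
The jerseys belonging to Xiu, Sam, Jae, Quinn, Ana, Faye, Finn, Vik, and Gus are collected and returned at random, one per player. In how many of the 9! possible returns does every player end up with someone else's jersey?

133496

This is the derangement count D_9: permutations of 9 items with no fixed point.
By inclusion–exclusion this is Σ_{j=0}^{9} (−1)^j C(9,j)·(9−j)!.
Computing: 362880 − 362880 + 181440 − 60480 + 15120 − 3024 + 504 − 72 + 9 − 1 = 133496.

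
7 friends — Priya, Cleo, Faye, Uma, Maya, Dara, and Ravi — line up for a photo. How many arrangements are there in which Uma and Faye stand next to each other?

1440

Place the 5 others and the Uma-Faye pair as 6 objects in a line; the pair has 2 internal arrangements.
So the count is 2·(6)! = 1440.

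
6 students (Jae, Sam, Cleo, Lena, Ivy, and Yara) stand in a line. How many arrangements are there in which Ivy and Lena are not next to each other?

Of the 6! = 720 arrangements, those with Ivy and Lena adjacent number 2 × 5! = 240 (treat the pair as a block with 2 internal orders).
So 720 − 240 = 480 arrangements keep them apart.

480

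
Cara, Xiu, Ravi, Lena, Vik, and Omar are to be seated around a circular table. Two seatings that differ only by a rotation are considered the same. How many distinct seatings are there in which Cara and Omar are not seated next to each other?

All circular seatings of 6 people number (5)! = 120.
Seatings with Cara beside Omar: treat them as a block with 2 internal orders, giving 2 × (4)! = 48.
Subtracting, 120 − 48 = 72.

72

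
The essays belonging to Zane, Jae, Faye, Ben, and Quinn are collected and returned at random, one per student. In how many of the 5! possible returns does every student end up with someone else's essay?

Count assignments avoiding every fixed point. For any j of the 5 students fixed to their own essay, the other 5−j can be arranged in (5−j)! ways.
By inclusion–exclusion this is Σ_{j=0}^{5} (−1)^j C(5,j)·(5−j)!.
Computing: 120 − 120 + 60 − 20 + 5 − 1 = 44.

44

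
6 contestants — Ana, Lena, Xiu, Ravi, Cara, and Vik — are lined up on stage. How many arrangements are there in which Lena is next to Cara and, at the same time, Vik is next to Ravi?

96

Treat {Lena,Cara} as one block (2 orders) and {Vik,Ravi} as another (2 orders).
That leaves 4 units to arrange: 2 × 2 × 4! = 4 × 24 = 96.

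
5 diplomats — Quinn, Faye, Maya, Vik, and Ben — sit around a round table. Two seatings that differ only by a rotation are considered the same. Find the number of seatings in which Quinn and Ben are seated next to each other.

12

Glue Quinn and Ben into a block (2 internal orders). Seating 4 units around a circle gives (3)! arrangements.
So 2 × (3)! = 2 × 6 = 12.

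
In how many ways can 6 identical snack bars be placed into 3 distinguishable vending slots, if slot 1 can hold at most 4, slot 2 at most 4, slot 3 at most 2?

By stars and bars, unrestricted non-negative solutions to x_1+…+x_3 = 6 number C(6+2,2) = 28.
Subtract solutions that violate a single cap (substitute x_i' = x_i − (cap_i+1)): x_1 ≥ 5 gives C(3,2) = 3; x_2 ≥ 5 gives C(3,2) = 3; x_3 ≥ 3 gives C(5,2) = 10. Together 16.
No two caps can be exceeded simultaneously, so the pair terms are all 0.
By inclusion–exclusion the count is 28 − 16 + 0 = 12.

12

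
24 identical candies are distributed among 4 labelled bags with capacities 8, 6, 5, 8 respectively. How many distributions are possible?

20

By stars and bars, unrestricted non-negative solutions to x_1+…+x_4 = 24 number C(24+3,3) = 2925.
Subtract solutions that violate a single cap (substitute x_i' = x_i − (cap_i+1)): x_1 ≥ 9 gives C(18,3) = 816; x_2 ≥ 7 gives C(20,3) = 1140; x_3 ≥ 6 gives C(21,3) = 1330; x_4 ≥ 9 gives C(18,3) = 816. Together 4102.
Add back pairs where two caps are both exceeded: 165 + 220 + 84 + 364 + 165 + 220 = 1218.
Subtract triples: 10 + 0 + 1 + 10 = 21.
By inclusion–exclusion the count is 2925 − 4102 + 1218 − 21 = 20.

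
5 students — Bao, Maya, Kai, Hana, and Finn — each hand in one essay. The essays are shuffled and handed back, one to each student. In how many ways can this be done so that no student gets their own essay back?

44

This is the derangement count D_5: permutations of 5 items with no fixed point.
By inclusion–exclusion this is Σ_{j=0}^{5} (−1)^j C(5,j)·(5−j)!.
Computing: 120 − 120 + 60 − 20 + 5 − 1 = 44.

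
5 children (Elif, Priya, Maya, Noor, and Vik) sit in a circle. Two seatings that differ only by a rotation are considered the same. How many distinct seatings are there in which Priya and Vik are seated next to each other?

12

Treat {Priya, Vik} as one unit (2 internal orders) and seat the resulting 4 units around the table: (3)! circular arrangements.
So 2 × (3)! = 2 × 6 = 12.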